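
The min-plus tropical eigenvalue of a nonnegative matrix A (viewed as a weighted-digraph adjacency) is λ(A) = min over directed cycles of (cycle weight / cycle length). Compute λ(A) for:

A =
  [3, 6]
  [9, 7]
λ(A) = 3

Enumerate directed cycles and compute their means (weight / length). Sample:
  cycle 0 → 0: weight = 3, length = 1, mean = 3/1 ≈ 3.000
  cycle 1 → 1: weight = 7, length = 1, mean = 7/1 ≈ 7.000
  cycle 0 → 1 → 0: weight = 15, length = 2, mean = 15/2 ≈ 7.500
  cycle 1 → 0 → 1: weight = 15, length = 2, mean = 15/2 ≈ 7.500
Minimum mean = 3.000, attained e.g. along the cycle 0 → 0 with weight 3 and length 1. So λ(A) = 3/1 = 3.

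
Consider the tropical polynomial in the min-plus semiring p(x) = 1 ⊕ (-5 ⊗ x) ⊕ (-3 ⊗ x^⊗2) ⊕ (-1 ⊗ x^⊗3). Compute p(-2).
p(-2) = -7

A tropical monomial a ⊗ x^⊗i evaluates to a + i · x. Evaluating each term at x = -2:
  Term 0 contributes 1 + 0 · -2 = 1
  Term 1 contributes -5 + 1 · -2 = -7
  Term 2 contributes -3 + 2 · -2 = -7
  Term 3 contributes -1 + 3 · -2 = -7
p(-2) = ⊕ of these = min[1, -7, -7, -7] = -7.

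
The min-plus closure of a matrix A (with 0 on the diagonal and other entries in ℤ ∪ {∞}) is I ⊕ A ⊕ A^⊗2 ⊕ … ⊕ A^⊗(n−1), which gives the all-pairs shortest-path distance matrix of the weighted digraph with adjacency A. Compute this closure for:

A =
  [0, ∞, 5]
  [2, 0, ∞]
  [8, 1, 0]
Closure =
  [0, 6, 5]
  [2, 0, 7]
  [3, 1, 0]

This is the Floyd-Warshall all-pairs shortest-path computation. For each intermediate vertex k = 0, 1, …, 2, update dist[i][j] ← min(dist[i][j], dist[i][k] + dist[k][j]). The final matrix gives, for each (i, j), the minimum total weight of any directed path from i to j (possibly empty when i = j).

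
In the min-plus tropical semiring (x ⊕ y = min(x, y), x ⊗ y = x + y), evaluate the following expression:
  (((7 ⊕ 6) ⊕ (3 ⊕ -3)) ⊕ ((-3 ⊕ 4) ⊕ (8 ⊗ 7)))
(((7 ⊕ 6) ⊕ (3 ⊕ -3)) ⊕ ((-3 ⊕ 4) ⊕ (8 ⊗ 7))) = -3

Expand innermost to outermost. Recall ⊕ takes the minimum of its arguments and ⊗ takes their sum. Working out the expression (((7 ⊕ 6) ⊕ (3 ⊕ -3)) ⊕ ((-3 ⊕ 4) ⊕ (8 ⊗ 7))) gives -3.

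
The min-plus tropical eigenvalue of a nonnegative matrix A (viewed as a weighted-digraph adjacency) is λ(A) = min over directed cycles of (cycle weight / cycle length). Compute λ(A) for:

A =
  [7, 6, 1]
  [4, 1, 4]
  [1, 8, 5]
λ(A) = 1

Enumerate directed cycles and compute their means (weight / length). Sample:
  cycle 0 → 0: weight = 7, length = 1, mean = 7/1 ≈ 7.000
  cycle 1 → 1: weight = 1, length = 1, mean = 1/1 ≈ 1.000
  cycle 2 → 2: weight = 5, length = 1, mean = 5/1 ≈ 5.000
  cycle 0 → 1 → 0: weight = 10, length = 2, mean = 10/2 ≈ 5.000
  cycle 0 → 2 → 0: weight = 2, length = 2, mean = 2/2 ≈ 1.000
  cycle 1 → 0 → 1: weight = 10, length = 2, mean = 10/2 ≈ 5.000
Minimum mean = 1.000, attained e.g. along the cycle 1 → 1 with weight 1 and length 1. So λ(A) = 1/1 = 1.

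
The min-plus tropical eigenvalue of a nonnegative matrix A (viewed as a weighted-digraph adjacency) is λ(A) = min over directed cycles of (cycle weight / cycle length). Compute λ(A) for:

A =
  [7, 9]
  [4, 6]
λ(A) = 6

Enumerate directed cycles and compute their means (weight / length). Sample:
  cycle 0 → 0: weight = 7, length = 1, mean = 7/1 ≈ 7.000
  cycle 1 → 1: weight = 6, length = 1, mean = 6/1 ≈ 6.000
  cycle 0 → 1 → 0: weight = 13, length = 2, mean = 13/2 ≈ 6.500
  cycle 1 → 0 → 1: weight = 13, length = 2, mean = 13/2 ≈ 6.500
Minimum mean = 6.000, attained e.g. along the cycle 1 → 1 with weight 6 and length 1. So λ(A) = 6/1 = 6.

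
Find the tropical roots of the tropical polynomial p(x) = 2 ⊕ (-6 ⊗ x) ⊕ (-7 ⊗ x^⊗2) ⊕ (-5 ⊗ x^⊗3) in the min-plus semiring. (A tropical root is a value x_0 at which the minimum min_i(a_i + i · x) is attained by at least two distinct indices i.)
Roots: {-2, 1, 8}

Each tropical root is a break point of the lower envelope of the lines y = a_i + i · x (there are 4 lines, with slopes 0, 1, ..., 3). Only the lines that attain the minimum somewhere contribute to roots; other lines are dominated. Here the surviving (envelope) indices are i = 3, i = 2, i = 1, i = 0.
Intersections between consecutive envelope lines give the roots: for adjacent envelope indices i < j the intersection is x = (a_i − a_j) / (j − i). Reading off the sorted break points: {-2, 1, 8}.
Verification: at each break x_0, at least two indices attain the minimum of min_i(a_i + i · x_0).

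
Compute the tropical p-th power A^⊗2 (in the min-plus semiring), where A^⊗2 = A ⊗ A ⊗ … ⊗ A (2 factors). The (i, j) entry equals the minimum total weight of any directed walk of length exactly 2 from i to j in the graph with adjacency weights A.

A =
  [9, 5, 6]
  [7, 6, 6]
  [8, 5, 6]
A^⊗2 =
  [12, 11, 11]
  [13, 11, 12]
  [12, 11, 11]

Each entry (A^⊗2)_ij equals the minimum over all length-2 walks i = v_0 → v_1 → … → v_2 = j of Σ_t A[v_t][v_{t+1}]. For example, for (i, j) = (0, 2) we minimise over 3 possible intermediate vertex sequences; the minimum is 11, attained along the walk 0 → 1 → 2.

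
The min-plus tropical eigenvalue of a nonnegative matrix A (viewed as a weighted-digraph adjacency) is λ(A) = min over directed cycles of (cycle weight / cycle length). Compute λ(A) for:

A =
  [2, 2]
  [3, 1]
λ(A) = 1

Enumerate directed cycles and compute their means (weight / length). Sample:
  cycle 0 → 0: weight = 2, length = 1, mean = 2/1 ≈ 2.000
  cycle 1 → 1: weight = 1, length = 1, mean = 1/1 ≈ 1.000
  cycle 0 → 1 → 0: weight = 5, length = 2, mean = 5/2 ≈ 2.500
  cycle 1 → 0 → 1: weight = 5, length = 2, mean = 5/2 ≈ 2.500
Minimum mean = 1.000, attained e.g. along the cycle 1 → 1 with weight 1 and length 1. So λ(A) = 1/1 = 1.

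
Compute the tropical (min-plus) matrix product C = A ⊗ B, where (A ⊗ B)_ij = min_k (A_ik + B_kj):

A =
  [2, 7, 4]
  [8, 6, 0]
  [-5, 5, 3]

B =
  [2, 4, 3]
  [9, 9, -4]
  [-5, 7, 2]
A ⊗ B =
  [-1, 6, 3]
  [-5, 7, 2]
  [-3, -1, -2]

Apply the min-plus product entry-by-entry:
  C[0][0] = min over k of (A[0][0] + B[0][0] = 2 + 2 = 4, A[0][1] + B[1][0] = 7 + 9 = 16, A[0][2] + B[2][0] = 4 + -5 = -1) = -1 (attained at k = 2)
  C[0][1] = min over k of (A[0][0] + B[0][1] = 2 + 4 = 6, A[0][1] + B[1][1] = 7 + 9 = 16, A[0][2] + B[2][1] = 4 + 7 = 11) = 6 (attained at k = 0)
  C[0][2] = min over k of (A[0][0] + B[0][2] = 2 + 3 = 5, A[0][1] + B[1][2] = 7 + -4 = 3, A[0][2] + B[2][2] = 4 + 2 = 6) = 3 (attained at k = 1)
  C[1][0] = min over k of (A[1][0] + B[0][0] = 8 + 2 = 10, A[1][1] + B[1][0] = 6 + 9 = 15, A[1][2] + B[2][0] = 0 + -5 = -5) = -5 (attained at k = 2)
  C[1][1] = min over k of (A[1][0] + B[0][1] = 8 + 4 = 12, A[1][1] + B[1][1] = 6 + 9 = 15, A[1][2] + B[2][1] = 0 + 7 = 7) = 7 (attained at k = 2)
  C[1][2] = min over k of (A[1][0] + B[0][2] = 8 + 3 = 11, A[1][1] + B[1][2] = 6 + -4 = 2, A[1][2] + B[2][2] = 0 + 2 = 2) = 2 (attained at k = 1)
  C[2][0] = min over k of (A[2][0] + B[0][0] = -5 + 2 = -3, A[2][1] + B[1][0] = 5 + 9 = 14, A[2][2] + B[2][0] = 3 + -5 = -2) = -3 (attained at k = 0)
  C[2][1] = min over k of (A[2][0] + B[0][1] = -5 + 4 = -1, A[2][1] + B[1][1] = 5 + 9 = 14, A[2][2] + B[2][1] = 3 + 7 = 10) = -1 (attained at k = 0)
  C[2][2] = min over k of (A[2][0] + B[0][2] = -5 + 3 = -2, A[2][1] + B[1][2] = 5 + -4 = 1, A[2][2] + B[2][2] = 3 + 2 = 5) = -2 (attained at k = 0)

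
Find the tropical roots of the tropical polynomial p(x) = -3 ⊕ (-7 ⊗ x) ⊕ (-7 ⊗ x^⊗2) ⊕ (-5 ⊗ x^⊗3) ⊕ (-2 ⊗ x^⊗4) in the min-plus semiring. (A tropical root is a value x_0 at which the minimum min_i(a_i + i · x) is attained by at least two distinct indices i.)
Roots: {-3, -2, 0, 4}

Each tropical root is a break point of the lower envelope of the lines y = a_i + i · x (there are 5 lines, with slopes 0, 1, ..., 4). Only the lines that attain the minimum somewhere contribute to roots; other lines are dominated. Here the surviving (envelope) indices are i = 4, i = 3, i = 2, i = 1, i = 0.
Intersections between consecutive envelope lines give the roots: for adjacent envelope indices i < j the intersection is x = (a_i − a_j) / (j − i). Reading off the sorted break points: {-3, -2, 0, 4}.
Verification: at each break x_0, at least two indices attain the minimum of min_i(a_i + i · x_0).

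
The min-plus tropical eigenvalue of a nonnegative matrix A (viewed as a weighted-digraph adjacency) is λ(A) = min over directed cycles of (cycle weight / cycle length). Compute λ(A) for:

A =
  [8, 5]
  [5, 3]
λ(A) = 3

Enumerate directed cycles and compute their means (weight / length). Sample:
  cycle 0 → 0: weight = 8, length = 1, mean = 8/1 ≈ 8.000
  cycle 1 → 1: weight = 3, length = 1, mean = 3/1 ≈ 3.000
  cycle 0 → 1 → 0: weight = 10, length = 2, mean = 10/2 ≈ 5.000
  cycle 1 → 0 → 1: weight = 10, length = 2, mean = 10/2 ≈ 5.000
Minimum mean = 3.000, attained e.g. along the cycle 1 → 1 with weight 3 and length 1. So λ(A) = 3/1 = 3.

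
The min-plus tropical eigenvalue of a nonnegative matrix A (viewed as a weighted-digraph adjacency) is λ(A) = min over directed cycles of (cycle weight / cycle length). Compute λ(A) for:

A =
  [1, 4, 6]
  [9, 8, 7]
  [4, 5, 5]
λ(A) = 1

Enumerate directed cycles and compute their means (weight / length). Sample:
  cycle 0 → 0: weight = 1, length = 1, mean = 1/1 ≈ 1.000
  cycle 1 → 1: weight = 8, length = 1, mean = 8/1 ≈ 8.000
  cycle 2 → 2: weight = 5, length = 1, mean = 5/1 ≈ 5.000
  cycle 0 → 1 → 0: weight = 13, length = 2, mean = 13/2 ≈ 6.500
  cycle 0 → 2 → 0: weight = 10, length = 2, mean = 10/2 ≈ 5.000
  cycle 1 → 0 → 1: weight = 13, length = 2, mean = 13/2 ≈ 6.500
Minimum mean = 1.000, attained e.g. along the cycle 0 → 0 with weight 1 and length 1. So λ(A) = 1/1 = 1.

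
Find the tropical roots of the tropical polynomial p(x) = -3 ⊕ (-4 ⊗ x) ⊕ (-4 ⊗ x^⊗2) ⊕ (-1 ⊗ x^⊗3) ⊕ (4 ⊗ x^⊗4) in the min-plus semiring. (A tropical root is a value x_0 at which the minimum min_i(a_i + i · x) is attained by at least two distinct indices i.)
Roots: {-5, -3, 0, 1}

Each tropical root is a break point of the lower envelope of the lines y = a_i + i · x (there are 5 lines, with slopes 0, 1, ..., 4). Only the lines that attain the minimum somewhere contribute to roots; other lines are dominated. Here the surviving (envelope) indices are i = 4, i = 3, i = 2, i = 1, i = 0.
Intersections between consecutive envelope lines give the roots: for adjacent envelope indices i < j the intersection is x = (a_i − a_j) / (j − i). Reading off the sorted break points: {-5, -3, 0, 1}.
Verification: at each break x_0, at least two indices attain the minimum of min_i(a_i + i · x_0).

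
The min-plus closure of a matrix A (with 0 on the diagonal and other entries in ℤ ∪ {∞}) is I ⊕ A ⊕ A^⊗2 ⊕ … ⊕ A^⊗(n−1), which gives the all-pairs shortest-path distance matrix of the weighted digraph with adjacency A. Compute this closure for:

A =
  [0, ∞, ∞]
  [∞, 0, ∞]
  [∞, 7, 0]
Closure =
  [0, ∞, ∞]
  [∞, 0, ∞]
  [∞, 7, 0]

This is the Floyd-Warshall all-pairs shortest-path computation. For each intermediate vertex k = 0, 1, …, 2, update dist[i][j] ← min(dist[i][j], dist[i][k] + dist[k][j]). The final matrix gives, for each (i, j), the minimum total weight of any directed path from i to j (possibly empty when i = j).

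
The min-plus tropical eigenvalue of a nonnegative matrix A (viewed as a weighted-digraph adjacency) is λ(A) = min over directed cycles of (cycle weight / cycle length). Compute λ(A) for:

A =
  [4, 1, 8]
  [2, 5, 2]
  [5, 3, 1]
λ(A) = 1

Enumerate directed cycles and compute their means (weight / length). Sample:
  cycle 0 → 0: weight = 4, length = 1, mean = 4/1 ≈ 4.000
  cycle 1 → 1: weight = 5, length = 1, mean = 5/1 ≈ 5.000
  cycle 2 → 2: weight = 1, length = 1, mean = 1/1 ≈ 1.000
  cycle 0 → 1 → 0: weight = 3, length = 2, mean = 3/2 ≈ 1.500
  cycle 0 → 2 → 0: weight = 13, length = 2, mean = 13/2 ≈ 6.500
  cycle 1 → 0 → 1: weight = 3, length = 2, mean = 3/2 ≈ 1.500
Minimum mean = 1.000, attained e.g. along the cycle 2 → 2 with weight 1 and length 1. So λ(A) = 1/1 = 1.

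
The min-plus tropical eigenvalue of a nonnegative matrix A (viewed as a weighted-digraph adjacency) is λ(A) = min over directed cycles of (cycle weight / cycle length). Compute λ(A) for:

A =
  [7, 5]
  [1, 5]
λ(A) = 3

Enumerate directed cycles and compute their means (weight / length). Sample:
  cycle 0 → 0: weight = 7, length = 1, mean = 7/1 ≈ 7.000
  cycle 1 → 1: weight = 5, length = 1, mean = 5/1 ≈ 5.000
  cycle 0 → 1 → 0: weight = 6, length = 2, mean = 6/2 ≈ 3.000
  cycle 1 → 0 → 1: weight = 6, length = 2, mean = 6/2 ≈ 3.000
Minimum mean = 3.000, attained e.g. along the cycle 0 → 1 → 0 with weight 6 and length 2. So λ(A) = 6/2 = 3.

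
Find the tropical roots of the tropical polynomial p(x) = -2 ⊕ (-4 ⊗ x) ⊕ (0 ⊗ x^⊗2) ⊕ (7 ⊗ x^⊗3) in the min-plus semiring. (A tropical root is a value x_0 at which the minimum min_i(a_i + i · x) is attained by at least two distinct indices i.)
Roots: {-7, -4, 2}

Each tropical root is a break point of the lower envelope of the lines y = a_i + i · x (there are 4 lines, with slopes 0, 1, ..., 3). Only the lines that attain the minimum somewhere contribute to roots; other lines are dominated. Here the surviving (envelope) indices are i = 3, i = 2, i = 1, i = 0.
Intersections between consecutive envelope lines give the roots: for adjacent envelope indices i < j the intersection is x = (a_i − a_j) / (j − i). Reading off the sorted break points: {-7, -4, 2}.
Verification: at each break x_0, at least two indices attain the minimum of min_i(a_i + i · x_0).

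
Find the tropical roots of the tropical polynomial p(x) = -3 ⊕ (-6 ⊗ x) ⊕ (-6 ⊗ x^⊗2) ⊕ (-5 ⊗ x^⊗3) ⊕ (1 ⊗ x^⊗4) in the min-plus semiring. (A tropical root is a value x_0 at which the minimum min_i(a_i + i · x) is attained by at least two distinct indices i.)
Roots: {-6, -1, 0, 3}

Each tropical root is a break point of the lower envelope of the lines y = a_i + i · x (there are 5 lines, with slopes 0, 1, ..., 4). Only the lines that attain the minimum somewhere contribute to roots; other lines are dominated. Here the surviving (envelope) indices are i = 4, i = 3, i = 2, i = 1, i = 0.
Intersections between consecutive envelope lines give the roots: for adjacent envelope indices i < j the intersection is x = (a_i − a_j) / (j − i). Reading off the sorted break points: {-6, -1, 0, 3}.
Verification: at each break x_0, at least two indices attain the minimum of min_i(a_i + i · x_0).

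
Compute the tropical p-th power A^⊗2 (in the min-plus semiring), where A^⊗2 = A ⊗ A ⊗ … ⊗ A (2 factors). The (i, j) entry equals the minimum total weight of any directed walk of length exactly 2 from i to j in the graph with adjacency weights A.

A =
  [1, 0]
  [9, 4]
A^⊗2 =
  [2, 1]
  [10, 8]

Each entry (A^⊗2)_ij equals the minimum over all length-2 walks i = v_0 → v_1 → … → v_2 = j of Σ_t A[v_t][v_{t+1}]. For example, for (i, j) = (0, 1) we minimise over 2 possible intermediate vertex sequences; the minimum is 1, attained along the walk 0 → 0 → 1.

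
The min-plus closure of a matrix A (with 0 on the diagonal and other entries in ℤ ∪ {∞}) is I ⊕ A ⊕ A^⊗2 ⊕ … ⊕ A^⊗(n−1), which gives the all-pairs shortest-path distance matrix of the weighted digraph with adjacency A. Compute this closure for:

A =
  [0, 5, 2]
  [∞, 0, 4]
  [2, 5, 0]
Closure =
  [0, 5, 2]
  [6, 0, 4]
  [2, 5, 0]

This is the Floyd-Warshall all-pairs shortest-path computation. For each intermediate vertex k = 0, 1, …, 2, update dist[i][j] ← min(dist[i][j], dist[i][k] + dist[k][j]). The final matrix gives, for each (i, j), the minimum total weight of any directed path from i to j (possibly empty when i = j).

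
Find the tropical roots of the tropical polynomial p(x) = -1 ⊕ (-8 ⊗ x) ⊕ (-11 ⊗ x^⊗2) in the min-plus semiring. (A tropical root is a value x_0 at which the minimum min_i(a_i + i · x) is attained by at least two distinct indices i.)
Roots: {3, 7}

Each tropical root is a break point of the lower envelope of the lines y = a_i + i · x (there are 3 lines, with slopes 0, 1, ..., 2). Only the lines that attain the minimum somewhere contribute to roots; other lines are dominated. Here the surviving (envelope) indices are i = 2, i = 1, i = 0.
Intersections between consecutive envelope lines give the roots: for adjacent envelope indices i < j the intersection is x = (a_i − a_j) / (j − i). Reading off the sorted break points: {3, 7}.
Verification: at each break x_0, at least two indices attain the minimum of min_i(a_i + i · x_0).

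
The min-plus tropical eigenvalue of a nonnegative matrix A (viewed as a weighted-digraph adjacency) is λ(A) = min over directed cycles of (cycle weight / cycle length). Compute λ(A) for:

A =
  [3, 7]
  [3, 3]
λ(A) = 3

Enumerate directed cycles and compute their means (weight / length). Sample:
  cycle 0 → 0: weight = 3, length = 1, mean = 3/1 ≈ 3.000
  cycle 1 → 1: weight = 3, length = 1, mean = 3/1 ≈ 3.000
  cycle 0 → 1 → 0: weight = 10, length = 2, mean = 10/2 ≈ 5.000
  cycle 1 → 0 → 1: weight = 10, length = 2, mean = 10/2 ≈ 5.000
Minimum mean = 3.000, attained e.g. along the cycle 0 → 0 with weight 3 and length 1. So λ(A) = 3/1 = 3.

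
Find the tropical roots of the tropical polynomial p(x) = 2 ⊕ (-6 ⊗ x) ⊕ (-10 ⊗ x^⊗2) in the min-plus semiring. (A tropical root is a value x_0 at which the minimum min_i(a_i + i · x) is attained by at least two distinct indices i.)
Roots: {4, 8}

Each tropical root is a break point of the lower envelope of the lines y = a_i + i · x (there are 3 lines, with slopes 0, 1, ..., 2). Only the lines that attain the minimum somewhere contribute to roots; other lines are dominated. Here the surviving (envelope) indices are i = 2, i = 1, i = 0.
Intersections between consecutive envelope lines give the roots: for adjacent envelope indices i < j the intersection is x = (a_i − a_j) / (j − i). Reading off the sorted break points: {4, 8}.
Verification: at each break x_0, at least two indices attain the minimum of min_i(a_i + i · x_0).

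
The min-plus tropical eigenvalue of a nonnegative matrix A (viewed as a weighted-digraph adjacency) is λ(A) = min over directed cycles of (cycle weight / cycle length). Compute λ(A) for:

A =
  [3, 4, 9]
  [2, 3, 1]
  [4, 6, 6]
λ(A) = 3

Enumerate directed cycles and compute their means (weight / length). Sample:
  cycle 0 → 0: weight = 3, length = 1, mean = 3/1 ≈ 3.000
  cycle 1 → 1: weight = 3, length = 1, mean = 3/1 ≈ 3.000
  cycle 2 → 2: weight = 6, length = 1, mean = 6/1 ≈ 6.000
  cycle 0 → 1 → 0: weight = 6, length = 2, mean = 6/2 ≈ 3.000
  cycle 0 → 2 → 0: weight = 13, length = 2, mean = 13/2 ≈ 6.500
  cycle 1 → 0 → 1: weight = 6, length = 2, mean = 6/2 ≈ 3.000
Minimum mean = 3.000, attained e.g. along the cycle 0 → 0 with weight 3 and length 1. So λ(A) = 3/1 = 3.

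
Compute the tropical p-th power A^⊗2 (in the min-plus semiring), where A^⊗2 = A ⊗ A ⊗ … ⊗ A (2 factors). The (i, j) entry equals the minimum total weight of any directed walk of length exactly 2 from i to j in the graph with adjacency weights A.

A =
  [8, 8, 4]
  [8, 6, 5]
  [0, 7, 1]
A^⊗2 =
  [4, 11, 5]
  [5, 12, 6]
  [1, 8, 2]

Each entry (A^⊗2)_ij equals the minimum over all length-2 walks i = v_0 → v_1 → … → v_2 = j of Σ_t A[v_t][v_{t+1}]. For example, for (i, j) = (0, 2) we minimise over 3 possible intermediate vertex sequences; the minimum is 5, attained along the walk 0 → 2 → 2.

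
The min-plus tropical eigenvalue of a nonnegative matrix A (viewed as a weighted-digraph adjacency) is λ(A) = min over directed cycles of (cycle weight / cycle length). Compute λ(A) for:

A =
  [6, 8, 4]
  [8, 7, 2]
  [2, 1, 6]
λ(A) = 3/2

Enumerate directed cycles and compute their means (weight / length). Sample:
  cycle 0 → 0: weight = 6, length = 1, mean = 6/1 ≈ 6.000
  cycle 1 → 1: weight = 7, length = 1, mean = 7/1 ≈ 7.000
  cycle 2 → 2: weight = 6, length = 1, mean = 6/1 ≈ 6.000
  cycle 0 → 1 → 0: weight = 16, length = 2, mean = 16/2 ≈ 8.000
  cycle 0 → 2 → 0: weight = 6, length = 2, mean = 6/2 ≈ 3.000
  cycle 1 → 0 → 1: weight = 16, length = 2, mean = 16/2 ≈ 8.000
Minimum mean = 1.500, attained e.g. along the cycle 1 → 2 → 1 with weight 3 and length 2. So λ(A) = 3/2 = 3/2.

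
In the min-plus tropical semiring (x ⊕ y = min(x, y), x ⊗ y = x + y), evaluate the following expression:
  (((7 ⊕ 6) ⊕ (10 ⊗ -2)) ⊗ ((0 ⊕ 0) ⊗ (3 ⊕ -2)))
(((7 ⊕ 6) ⊕ (10 ⊗ -2)) ⊗ ((0 ⊕ 0) ⊗ (3 ⊕ -2))) = 4

Expand innermost to outermost. Recall ⊕ takes the minimum of its arguments and ⊗ takes their sum. Working out the expression (((7 ⊕ 6) ⊕ (10 ⊗ -2)) ⊗ ((0 ⊕ 0) ⊗ (3 ⊕ -2))) gives 4.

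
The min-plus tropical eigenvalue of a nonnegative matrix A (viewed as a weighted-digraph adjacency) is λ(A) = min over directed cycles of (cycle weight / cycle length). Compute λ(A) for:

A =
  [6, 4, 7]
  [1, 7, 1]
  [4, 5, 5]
λ(A) = 5/2

Enumerate directed cycles and compute their means (weight / length). Sample:
  cycle 0 → 0: weight = 6, length = 1, mean = 6/1 ≈ 6.000
  cycle 1 → 1: weight = 7, length = 1, mean = 7/1 ≈ 7.000
  cycle 2 → 2: weight = 5, length = 1, mean = 5/1 ≈ 5.000
  cycle 0 → 1 → 0: weight = 5, length = 2, mean = 5/2 ≈ 2.500
  cycle 0 → 2 → 0: weight = 11, length = 2, mean = 11/2 ≈ 5.500
  cycle 1 → 0 → 1: weight = 5, length = 2, mean = 5/2 ≈ 2.500
Minimum mean = 2.500, attained e.g. along the cycle 0 → 1 → 0 with weight 5 and length 2. So λ(A) = 5/2 = 5/2.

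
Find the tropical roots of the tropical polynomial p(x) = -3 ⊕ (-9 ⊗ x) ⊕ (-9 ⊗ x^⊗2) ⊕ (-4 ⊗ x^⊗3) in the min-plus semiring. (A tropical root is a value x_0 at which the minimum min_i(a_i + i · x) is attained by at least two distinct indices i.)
Roots: {-5, 0, 6}

Each tropical root is a break point of the lower envelope of the lines y = a_i + i · x (there are 4 lines, with slopes 0, 1, ..., 3). Only the lines that attain the minimum somewhere contribute to roots; other lines are dominated. Here the surviving (envelope) indices are i = 3, i = 2, i = 1, i = 0.
Intersections between consecutive envelope lines give the roots: for adjacent envelope indices i < j the intersection is x = (a_i − a_j) / (j − i). Reading off the sorted break points: {-5, 0, 6}.
Verification: at each break x_0, at least two indices attain the minimum of min_i(a_i + i · x_0).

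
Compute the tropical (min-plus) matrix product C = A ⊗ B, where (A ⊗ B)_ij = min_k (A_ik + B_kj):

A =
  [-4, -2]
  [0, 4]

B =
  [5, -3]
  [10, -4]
A ⊗ B =
  [1, -7]
  [5, -3]

Apply the min-plus product entry-by-entry:
  C[0][0] = min over k of (A[0][0] + B[0][0] = -4 + 5 = 1, A[0][1] + B[1][0] = -2 + 10 = 8) = 1 (attained at k = 0)
  C[0][1] = min over k of (A[0][0] + B[0][1] = -4 + -3 = -7, A[0][1] + B[1][1] = -2 + -4 = -6) = -7 (attained at k = 0)
  C[1][0] = min over k of (A[1][0] + B[0][0] = 0 + 5 = 5, A[1][1] + B[1][0] = 4 + 10 = 14) = 5 (attained at k = 0)
  C[1][1] = min over k of (A[1][0] + B[0][1] = 0 + -3 = -3, A[1][1] + B[1][1] = 4 + -4 = 0) = -3 (attained at k = 0)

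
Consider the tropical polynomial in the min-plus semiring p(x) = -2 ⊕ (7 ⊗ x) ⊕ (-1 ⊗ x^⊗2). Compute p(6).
p(6) = -2

A tropical monomial a ⊗ x^⊗i evaluates to a + i · x. Evaluating each term at x = 6:
  Term 0 contributes -2 + 0 · 6 = -2
  Term 1 contributes 7 + 1 · 6 = 13
  Term 2 contributes -1 + 2 · 6 = 11
p(6) = ⊕ of these = min[-2, 13, 11] = -2.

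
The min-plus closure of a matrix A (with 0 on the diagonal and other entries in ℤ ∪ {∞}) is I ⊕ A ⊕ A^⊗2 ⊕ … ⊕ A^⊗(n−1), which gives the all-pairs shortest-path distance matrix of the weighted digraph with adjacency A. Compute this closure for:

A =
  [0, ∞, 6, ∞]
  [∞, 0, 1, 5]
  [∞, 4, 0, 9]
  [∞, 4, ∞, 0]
Closure =
  [0, 10, 6, 15]
  [∞, 0, 1, 5]
  [∞, 4, 0, 9]
  [∞, 4, 5, 0]

This is the Floyd-Warshall all-pairs shortest-path computation. For each intermediate vertex k = 0, 1, …, 3, update dist[i][j] ← min(dist[i][j], dist[i][k] + dist[k][j]). The final matrix gives, for each (i, j), the minimum total weight of any directed path from i to j (possibly empty when i = j).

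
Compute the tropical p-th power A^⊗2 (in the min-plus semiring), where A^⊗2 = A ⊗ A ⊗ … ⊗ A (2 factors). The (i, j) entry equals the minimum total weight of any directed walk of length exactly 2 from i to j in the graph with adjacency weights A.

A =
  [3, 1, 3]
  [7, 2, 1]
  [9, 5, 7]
A^⊗2 =
  [6, 3, 2]
  [9, 4, 3]
  [12, 7, 6]

Each entry (A^⊗2)_ij equals the minimum over all length-2 walks i = v_0 → v_1 → … → v_2 = j of Σ_t A[v_t][v_{t+1}]. For example, for (i, j) = (0, 2) we minimise over 3 possible intermediate vertex sequences; the minimum is 2, attained along the walk 0 → 1 → 2.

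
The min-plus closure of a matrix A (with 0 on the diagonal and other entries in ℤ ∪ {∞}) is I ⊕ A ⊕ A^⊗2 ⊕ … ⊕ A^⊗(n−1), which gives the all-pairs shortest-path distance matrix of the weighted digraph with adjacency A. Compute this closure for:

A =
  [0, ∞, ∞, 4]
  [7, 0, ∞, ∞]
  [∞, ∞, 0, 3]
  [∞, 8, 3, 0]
Closure =
  [0, 12, 7, 4]
  [7, 0, 14, 11]
  [18, 11, 0, 3]
  [15, 8, 3, 0]

This is the Floyd-Warshall all-pairs shortest-path computation. For each intermediate vertex k = 0, 1, …, 3, update dist[i][j] ← min(dist[i][j], dist[i][k] + dist[k][j]). The final matrix gives, for each (i, j), the minimum total weight of any directed path from i to j (possibly empty when i = j).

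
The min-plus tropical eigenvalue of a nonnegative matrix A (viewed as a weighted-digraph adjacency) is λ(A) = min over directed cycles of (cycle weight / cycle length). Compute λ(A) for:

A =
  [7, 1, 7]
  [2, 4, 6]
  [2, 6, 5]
λ(A) = 3/2

Enumerate directed cycles and compute their means (weight / length). Sample:
  cycle 0 → 0: weight = 7, length = 1, mean = 7/1 ≈ 7.000
  cycle 1 → 1: weight = 4, length = 1, mean = 4/1 ≈ 4.000
  cycle 2 → 2: weight = 5, length = 1, mean = 5/1 ≈ 5.000
  cycle 0 → 1 → 0: weight = 3, length = 2, mean = 3/2 ≈ 1.500
  cycle 0 → 2 → 0: weight = 9, length = 2, mean = 9/2 ≈ 4.500
  cycle 1 → 0 → 1: weight = 3, length = 2, mean = 3/2 ≈ 1.500
Minimum mean = 1.500, attained e.g. along the cycle 0 → 1 → 0 with weight 3 and length 2. So λ(A) = 3/2 = 3/2.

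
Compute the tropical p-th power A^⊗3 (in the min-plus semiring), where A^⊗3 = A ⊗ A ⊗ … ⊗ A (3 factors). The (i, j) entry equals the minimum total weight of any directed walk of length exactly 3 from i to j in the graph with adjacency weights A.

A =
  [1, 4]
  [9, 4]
A^⊗3 =
  [3, 6]
  [11, 12]

Each entry (A^⊗3)_ij equals the minimum over all length-3 walks i = v_0 → v_1 → … → v_3 = j of Σ_t A[v_t][v_{t+1}]. For example, for (i, j) = (0, 1) we minimise over 4 possible intermediate vertex sequences; the minimum is 6, attained along the walk 0 → 0 → 0 → 1.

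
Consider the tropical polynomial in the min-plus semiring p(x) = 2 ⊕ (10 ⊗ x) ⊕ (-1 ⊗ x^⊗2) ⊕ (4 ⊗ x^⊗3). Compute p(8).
p(8) = 2

A tropical monomial a ⊗ x^⊗i evaluates to a + i · x. Evaluating each term at x = 8:
  Term 0 contributes 2 + 0 · 8 = 2
  Term 1 contributes 10 + 1 · 8 = 18
  Term 2 contributes -1 + 2 · 8 = 15
  Term 3 contributes 4 + 3 · 8 = 28
p(8) = ⊕ of these = min[2, 18, 15, 28] = 2.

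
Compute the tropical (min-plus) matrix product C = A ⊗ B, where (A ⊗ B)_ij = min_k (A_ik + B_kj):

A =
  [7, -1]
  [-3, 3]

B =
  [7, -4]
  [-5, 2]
A ⊗ B =
  [-6, 1]
  [-2, -7]

Apply the min-plus product entry-by-entry:
  C[0][0] = min over k of (A[0][0] + B[0][0] = 7 + 7 = 14, A[0][1] + B[1][0] = -1 + -5 = -6) = -6 (attained at k = 1)
  C[0][1] = min over k of (A[0][0] + B[0][1] = 7 + -4 = 3, A[0][1] + B[1][1] = -1 + 2 = 1) = 1 (attained at k = 1)
  C[1][0] = min over k of (A[1][0] + B[0][0] = -3 + 7 = 4, A[1][1] + B[1][0] = 3 + -5 = -2) = -2 (attained at k = 1)
  C[1][1] = min over k of (A[1][0] + B[0][1] = -3 + -4 = -7, A[1][1] + B[1][1] = 3 + 2 = 5) = -7 (attained at k = 0)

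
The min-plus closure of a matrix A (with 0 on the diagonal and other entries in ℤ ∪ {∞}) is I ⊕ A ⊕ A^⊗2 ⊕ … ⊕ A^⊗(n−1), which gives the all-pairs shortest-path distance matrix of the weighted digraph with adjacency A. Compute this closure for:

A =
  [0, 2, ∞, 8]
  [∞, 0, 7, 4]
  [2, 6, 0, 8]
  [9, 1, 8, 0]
Closure =
  [0, 2, 9, 6]
  [9, 0, 7, 4]
  [2, 4, 0, 8]
  [9, 1, 8, 0]

This is the Floyd-Warshall all-pairs shortest-path computation. For each intermediate vertex k = 0, 1, …, 3, update dist[i][j] ← min(dist[i][j], dist[i][k] + dist[k][j]). The final matrix gives, for each (i, j), the minimum total weight of any directed path from i to j (possibly empty when i = j).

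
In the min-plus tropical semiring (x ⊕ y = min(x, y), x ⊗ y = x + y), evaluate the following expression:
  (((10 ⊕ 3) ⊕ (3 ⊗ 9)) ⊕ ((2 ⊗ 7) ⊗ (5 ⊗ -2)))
(((10 ⊕ 3) ⊕ (3 ⊗ 9)) ⊕ ((2 ⊗ 7) ⊗ (5 ⊗ -2))) = 3

Expand innermost to outermost. Recall ⊕ takes the minimum of its arguments and ⊗ takes their sum. Working out the expression (((10 ⊕ 3) ⊕ (3 ⊗ 9)) ⊕ ((2 ⊗ 7) ⊗ (5 ⊗ -2))) gives 3.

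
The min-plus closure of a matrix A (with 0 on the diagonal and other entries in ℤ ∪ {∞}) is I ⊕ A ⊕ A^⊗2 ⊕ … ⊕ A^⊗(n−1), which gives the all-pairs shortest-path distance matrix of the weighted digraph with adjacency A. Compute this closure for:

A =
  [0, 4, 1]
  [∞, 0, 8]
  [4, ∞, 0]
Closure =
  [0, 4, 1]
  [12, 0, 8]
  [4, 8, 0]

This is the Floyd-Warshall all-pairs shortest-path computation. For each intermediate vertex k = 0, 1, …, 2, update dist[i][j] ← min(dist[i][j], dist[i][k] + dist[k][j]). The final matrix gives, for each (i, j), the minimum total weight of any directed path from i to j (possibly empty when i = j).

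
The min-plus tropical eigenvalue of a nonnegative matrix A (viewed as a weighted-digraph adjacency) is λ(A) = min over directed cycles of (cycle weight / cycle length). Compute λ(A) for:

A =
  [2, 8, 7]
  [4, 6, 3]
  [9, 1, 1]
λ(A) = 1

Enumerate directed cycles and compute their means (weight / length). Sample:
  cycle 0 → 0: weight = 2, length = 1, mean = 2/1 ≈ 2.000
  cycle 1 → 1: weight = 6, length = 1, mean = 6/1 ≈ 6.000
  cycle 2 → 2: weight = 1, length = 1, mean = 1/1 ≈ 1.000
  cycle 0 → 1 → 0: weight = 12, length = 2, mean = 12/2 ≈ 6.000
  cycle 0 → 2 → 0: weight = 16, length = 2, mean = 16/2 ≈ 8.000
  cycle 1 → 0 → 1: weight = 12, length = 2, mean = 12/2 ≈ 6.000
Minimum mean = 1.000, attained e.g. along the cycle 2 → 2 with weight 1 and length 1. So λ(A) = 1/1 = 1.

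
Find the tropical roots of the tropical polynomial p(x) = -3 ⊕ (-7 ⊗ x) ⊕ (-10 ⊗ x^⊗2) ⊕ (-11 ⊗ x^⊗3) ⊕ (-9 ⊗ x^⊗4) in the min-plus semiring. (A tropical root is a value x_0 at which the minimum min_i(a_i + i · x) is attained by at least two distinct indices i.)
Roots: {-2, 1, 3, 4}

Each tropical root is a break point of the lower envelope of the lines y = a_i + i · x (there are 5 lines, with slopes 0, 1, ..., 4). Only the lines that attain the minimum somewhere contribute to roots; other lines are dominated. Here the surviving (envelope) indices are i = 4, i = 3, i = 2, i = 1, i = 0.
Intersections between consecutive envelope lines give the roots: for adjacent envelope indices i < j the intersection is x = (a_i − a_j) / (j − i). Reading off the sorted break points: {-2, 1, 3, 4}.
Verification: at each break x_0, at least two indices attain the minimum of min_i(a_i + i · x_0).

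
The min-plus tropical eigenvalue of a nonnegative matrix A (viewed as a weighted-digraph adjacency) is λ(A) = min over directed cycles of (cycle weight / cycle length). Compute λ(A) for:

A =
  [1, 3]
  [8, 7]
λ(A) = 1

Enumerate directed cycles and compute their means (weight / length). Sample:
  cycle 0 → 0: weight = 1, length = 1, mean = 1/1 ≈ 1.000
  cycle 1 → 1: weight = 7, length = 1, mean = 7/1 ≈ 7.000
  cycle 0 → 1 → 0: weight = 11, length = 2, mean = 11/2 ≈ 5.500
  cycle 1 → 0 → 1: weight = 11, length = 2, mean = 11/2 ≈ 5.500
Minimum mean = 1.000, attained e.g. along the cycle 0 → 0 with weight 1 and length 1. So λ(A) = 1/1 = 1.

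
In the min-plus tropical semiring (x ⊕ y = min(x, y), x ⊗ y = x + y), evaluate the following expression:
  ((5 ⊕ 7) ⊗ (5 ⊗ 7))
((5 ⊕ 7) ⊗ (5 ⊗ 7)) = 17

Expand innermost to outermost. Recall ⊕ takes the minimum of its arguments and ⊗ takes their sum. Working out the expression ((5 ⊕ 7) ⊗ (5 ⊗ 7)) gives 17.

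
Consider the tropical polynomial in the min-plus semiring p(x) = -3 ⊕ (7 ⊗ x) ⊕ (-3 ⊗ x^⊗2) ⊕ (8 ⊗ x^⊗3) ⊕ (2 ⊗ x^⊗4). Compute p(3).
p(3) = -3

A tropical monomial a ⊗ x^⊗i evaluates to a + i · x. Evaluating each term at x = 3:
  Term 0 contributes -3 + 0 · 3 = -3
  Term 1 contributes 7 + 1 · 3 = 10
  Term 2 contributes -3 + 2 · 3 = 3
  Term 3 contributes 8 + 3 · 3 = 17
  Term 4 contributes 2 + 4 · 3 = 14
p(3) = ⊕ of these = min[-3, 10, 3, 17, 14] = -3.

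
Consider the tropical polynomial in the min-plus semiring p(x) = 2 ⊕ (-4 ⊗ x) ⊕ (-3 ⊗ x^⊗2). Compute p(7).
p(7) = 2

A tropical monomial a ⊗ x^⊗i evaluates to a + i · x. Evaluating each term at x = 7:
  Term 0 contributes 2 + 0 · 7 = 2
  Term 1 contributes -4 + 1 · 7 = 3
  Term 2 contributes -3 + 2 · 7 = 11
p(7) = ⊕ of these = min[2, 3, 11] = 2.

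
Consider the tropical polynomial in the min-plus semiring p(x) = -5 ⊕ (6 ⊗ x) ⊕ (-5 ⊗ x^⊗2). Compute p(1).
p(1) = -5

A tropical monomial a ⊗ x^⊗i evaluates to a + i · x. Evaluating each term at x = 1:
  Term 0 contributes -5 + 0 · 1 = -5
  Term 1 contributes 6 + 1 · 1 = 7
  Term 2 contributes -5 + 2 · 1 = -3
p(1) = ⊕ of these = min[-5, 7, -3] = -5.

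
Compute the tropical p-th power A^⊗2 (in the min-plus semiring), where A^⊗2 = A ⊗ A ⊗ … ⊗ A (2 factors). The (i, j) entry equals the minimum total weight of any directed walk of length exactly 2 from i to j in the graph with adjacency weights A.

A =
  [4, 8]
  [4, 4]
A^⊗2 =
  [8, 12]
  [8, 8]

Each entry (A^⊗2)_ij equals the minimum over all length-2 walks i = v_0 → v_1 → … → v_2 = j of Σ_t A[v_t][v_{t+1}]. For example, for (i, j) = (0, 1) we minimise over 2 possible intermediate vertex sequences; the minimum is 12, attained along the walk 0 → 0 → 1.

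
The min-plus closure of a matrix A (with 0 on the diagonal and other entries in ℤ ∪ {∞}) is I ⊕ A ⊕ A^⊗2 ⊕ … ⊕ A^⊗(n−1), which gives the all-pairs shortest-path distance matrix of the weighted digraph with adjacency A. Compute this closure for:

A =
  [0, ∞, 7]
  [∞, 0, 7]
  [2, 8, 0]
Closure =
  [0, 15, 7]
  [9, 0, 7]
  [2, 8, 0]

This is the Floyd-Warshall all-pairs shortest-path computation. For each intermediate vertex k = 0, 1, …, 2, update dist[i][j] ← min(dist[i][j], dist[i][k] + dist[k][j]). The final matrix gives, for each (i, j), the minimum total weight of any directed path from i to j (possibly empty when i = j).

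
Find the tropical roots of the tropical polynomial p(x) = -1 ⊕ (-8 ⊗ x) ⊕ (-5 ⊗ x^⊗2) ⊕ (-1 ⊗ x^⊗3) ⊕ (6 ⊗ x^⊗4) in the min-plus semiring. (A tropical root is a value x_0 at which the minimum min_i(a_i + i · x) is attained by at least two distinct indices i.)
Roots: {-7, -4, -3, 7}

Each tropical root is a break point of the lower envelope of the lines y = a_i + i · x (there are 5 lines, with slopes 0, 1, ..., 4). Only the lines that attain the minimum somewhere contribute to roots; other lines are dominated. Here the surviving (envelope) indices are i = 4, i = 3, i = 2, i = 1, i = 0.
Intersections between consecutive envelope lines give the roots: for adjacent envelope indices i < j the intersection is x = (a_i − a_j) / (j − i). Reading off the sorted break points: {-7, -4, -3, 7}.
Verification: at each break x_0, at least two indices attain the minimum of min_i(a_i + i · x_0).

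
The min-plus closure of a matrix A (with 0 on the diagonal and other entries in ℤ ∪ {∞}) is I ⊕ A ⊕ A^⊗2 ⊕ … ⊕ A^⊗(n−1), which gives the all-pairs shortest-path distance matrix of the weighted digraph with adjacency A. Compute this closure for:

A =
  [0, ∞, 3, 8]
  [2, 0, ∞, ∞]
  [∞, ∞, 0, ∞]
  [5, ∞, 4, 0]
Closure =
  [0, ∞, 3, 8]
  [2, 0, 5, 10]
  [∞, ∞, 0, ∞]
  [5, ∞, 4, 0]

This is the Floyd-Warshall all-pairs shortest-path computation. For each intermediate vertex k = 0, 1, …, 3, update dist[i][j] ← min(dist[i][j], dist[i][k] + dist[k][j]). The final matrix gives, for each (i, j), the minimum total weight of any directed path from i to j (possibly empty when i = j).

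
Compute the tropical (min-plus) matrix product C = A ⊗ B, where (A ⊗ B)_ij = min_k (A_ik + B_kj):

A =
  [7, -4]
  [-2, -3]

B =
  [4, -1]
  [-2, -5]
A ⊗ B =
  [-6, -9]
  [-5, -8]

Apply the min-plus product entry-by-entry:
  C[0][0] = min over k of (A[0][0] + B[0][0] = 7 + 4 = 11, A[0][1] + B[1][0] = -4 + -2 = -6) = -6 (attained at k = 1)
  C[0][1] = min over k of (A[0][0] + B[0][1] = 7 + -1 = 6, A[0][1] + B[1][1] = -4 + -5 = -9) = -9 (attained at k = 1)
  C[1][0] = min over k of (A[1][0] + B[0][0] = -2 + 4 = 2, A[1][1] + B[1][0] = -3 + -2 = -5) = -5 (attained at k = 1)
  C[1][1] = min over k of (A[1][0] + B[0][1] = -2 + -1 = -3, A[1][1] + B[1][1] = -3 + -5 = -8) = -8 (attained at k = 1)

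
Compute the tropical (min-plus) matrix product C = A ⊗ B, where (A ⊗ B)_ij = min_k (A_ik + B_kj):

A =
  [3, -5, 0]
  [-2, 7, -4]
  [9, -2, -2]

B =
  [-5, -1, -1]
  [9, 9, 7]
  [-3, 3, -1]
A ⊗ B =
  [-3, 2, -1]
  [-7, -3, -5]
  [-5, 1, -3]

Apply the min-plus product entry-by-entry:
  C[0][0] = min over k of (A[0][0] + B[0][0] = 3 + -5 = -2, A[0][1] + B[1][0] = -5 + 9 = 4, A[0][2] + B[2][0] = 0 + -3 = -3) = -3 (attained at k = 2)
  C[0][1] = min over k of (A[0][0] + B[0][1] = 3 + -1 = 2, A[0][1] + B[1][1] = -5 + 9 = 4, A[0][2] + B[2][1] = 0 + 3 = 3) = 2 (attained at k = 0)
  C[0][2] = min over k of (A[0][0] + B[0][2] = 3 + -1 = 2, A[0][1] + B[1][2] = -5 + 7 = 2, A[0][2] + B[2][2] = 0 + -1 = -1) = -1 (attained at k = 2)
  C[1][0] = min over k of (A[1][0] + B[0][0] = -2 + -5 = -7, A[1][1] + B[1][0] = 7 + 9 = 16, A[1][2] + B[2][0] = -4 + -3 = -7) = -7 (attained at k = 0)
  C[1][1] = min over k of (A[1][0] + B[0][1] = -2 + -1 = -3, A[1][1] + B[1][1] = 7 + 9 = 16, A[1][2] + B[2][1] = -4 + 3 = -1) = -3 (attained at k = 0)
  C[1][2] = min over k of (A[1][0] + B[0][2] = -2 + -1 = -3, A[1][1] + B[1][2] = 7 + 7 = 14, A[1][2] + B[2][2] = -4 + -1 = -5) = -5 (attained at k = 2)
  C[2][0] = min over k of (A[2][0] + B[0][0] = 9 + -5 = 4, A[2][1] + B[1][0] = -2 + 9 = 7, A[2][2] + B[2][0] = -2 + -3 = -5) = -5 (attained at k = 2)
  C[2][1] = min over k of (A[2][0] + B[0][1] = 9 + -1 = 8, A[2][1] + B[1][1] = -2 + 9 = 7, A[2][2] + B[2][1] = -2 + 3 = 1) = 1 (attained at k = 2)
  C[2][2] = min over k of (A[2][0] + B[0][2] = 9 + -1 = 8, A[2][1] + B[1][2] = -2 + 7 = 5, A[2][2] + B[2][2] = -2 + -1 = -3) = -3 (attained at k = 2)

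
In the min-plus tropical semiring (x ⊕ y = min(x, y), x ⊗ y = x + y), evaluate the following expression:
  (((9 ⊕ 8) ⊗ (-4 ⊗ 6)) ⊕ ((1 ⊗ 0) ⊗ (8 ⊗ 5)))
(((9 ⊕ 8) ⊗ (-4 ⊗ 6)) ⊕ ((1 ⊗ 0) ⊗ (8 ⊗ 5))) = 10

Expand innermost to outermost. Recall ⊕ takes the minimum of its arguments and ⊗ takes their sum. Working out the expression (((9 ⊕ 8) ⊗ (-4 ⊗ 6)) ⊕ ((1 ⊗ 0) ⊗ (8 ⊗ 5))) gives 10.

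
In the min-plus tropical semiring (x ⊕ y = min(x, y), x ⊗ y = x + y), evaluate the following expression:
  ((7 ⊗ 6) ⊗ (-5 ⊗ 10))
((7 ⊗ 6) ⊗ (-5 ⊗ 10)) = 18

Expand innermost to outermost. Recall ⊕ takes the minimum of its arguments and ⊗ takes their sum. Working out the expression ((7 ⊗ 6) ⊗ (-5 ⊗ 10)) gives 18.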